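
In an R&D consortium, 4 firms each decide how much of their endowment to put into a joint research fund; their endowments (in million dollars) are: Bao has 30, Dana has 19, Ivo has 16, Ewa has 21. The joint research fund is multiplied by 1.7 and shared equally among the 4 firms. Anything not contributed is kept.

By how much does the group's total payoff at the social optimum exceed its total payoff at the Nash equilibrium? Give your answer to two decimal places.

The private return per contributed unit is 1.7/4 = 0.4250 < 1 for every player regardless of endowment, so the Nash equilibrium is zero contribution and the group total is Σ E_j = 30 + 19 + 16 + 21 = 86.
Each contributed unit returns 1.700 to the group, so the social optimum is full contribution by everyone: group total = 1.700 × 86 = 146.20.
Efficiency loss = (1.700 − 1) × 86 = 60.20.

60.20 million dollars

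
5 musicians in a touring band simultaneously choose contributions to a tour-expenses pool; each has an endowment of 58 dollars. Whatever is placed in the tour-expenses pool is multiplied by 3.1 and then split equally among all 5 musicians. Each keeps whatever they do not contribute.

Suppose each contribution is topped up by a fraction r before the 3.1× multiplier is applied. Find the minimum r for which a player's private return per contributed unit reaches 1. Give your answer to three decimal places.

0.613

With matching at rate r, one contributed unit becomes (1 + r) in the tour-expenses pool and returns 3.1 × (1 + r) / 5 to the contributor.
Setting this equal to 1: 1 + r = 5/3.1 = 1.6129.
So the minimum matching rate is r = 1.6129 − 1 = 0.613.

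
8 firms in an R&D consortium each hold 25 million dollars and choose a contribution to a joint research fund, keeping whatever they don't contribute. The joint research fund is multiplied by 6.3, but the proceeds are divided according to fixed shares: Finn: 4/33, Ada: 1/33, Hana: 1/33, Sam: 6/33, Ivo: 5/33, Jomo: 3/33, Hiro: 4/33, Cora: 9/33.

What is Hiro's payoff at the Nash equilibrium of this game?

63.18 million dollars

Player j's private return per contributed unit is 6.3 × (j's share). Contributing is weakly dominant for j when that share is at least 1/6.3 = 0.1587, and contributing 0 is dominant otherwise.
The shares above 0.1587 belong to Sam and Cora, contributing 25 each; the remaining 6 contribute 0. Total contributed: 50.
Hiro keeps 25 and receives 6.3 × 50 × 4/33 = 38.18 from the joint research fund, for a payoff of 63.18.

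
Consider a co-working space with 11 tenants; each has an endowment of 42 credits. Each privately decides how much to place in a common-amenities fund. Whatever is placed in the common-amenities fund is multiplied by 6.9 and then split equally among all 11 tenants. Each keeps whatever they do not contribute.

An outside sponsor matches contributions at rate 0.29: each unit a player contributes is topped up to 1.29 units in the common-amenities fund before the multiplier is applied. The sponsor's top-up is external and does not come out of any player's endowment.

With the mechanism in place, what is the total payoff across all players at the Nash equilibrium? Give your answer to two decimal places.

With the mechanism, a contributed unit returns 6.9 × 1.29 / 11 = 0.8092 per unit of net cost — still below 1 — so contributing 0 remains dominant for every player.
At the Nash equilibrium no one contributes; group total payoff = 11 × 42 = 462.

462.00 credits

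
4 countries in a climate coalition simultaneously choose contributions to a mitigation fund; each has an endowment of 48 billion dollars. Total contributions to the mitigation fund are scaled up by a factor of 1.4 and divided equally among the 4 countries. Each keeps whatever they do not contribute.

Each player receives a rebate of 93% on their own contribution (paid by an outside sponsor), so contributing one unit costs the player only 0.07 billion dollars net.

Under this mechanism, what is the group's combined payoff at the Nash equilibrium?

With the mechanism, a contributed unit returns (1.4/4) / 0.07 = 5.0000 per unit of net cost to the contributor — now above 1 — so contributing fully is weakly dominant for every player.
So the Nash equilibrium is full contribution by all 4; the group earns 4 × (48 × 0.93 + 1.4 × 48) = 447.36.

447.36 billion dollars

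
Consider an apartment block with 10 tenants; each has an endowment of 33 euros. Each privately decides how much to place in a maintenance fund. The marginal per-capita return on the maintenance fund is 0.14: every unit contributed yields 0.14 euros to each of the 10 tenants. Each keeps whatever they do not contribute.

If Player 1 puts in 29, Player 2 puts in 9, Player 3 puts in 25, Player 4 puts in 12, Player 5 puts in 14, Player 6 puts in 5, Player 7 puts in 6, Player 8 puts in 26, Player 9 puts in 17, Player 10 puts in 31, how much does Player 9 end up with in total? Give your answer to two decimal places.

Total contributed: 29 + 9 + 25 + 12 + 14 + 5 + 6 + 26 + 17 + 31 = 174.
Each receives 0.14 × 174 = 24.36 from the maintenance fund.
Player 9 keeps 33 − 17 = 16, so Player 9's payoff is 16 + 24.36 = 40.36.

40.36 euros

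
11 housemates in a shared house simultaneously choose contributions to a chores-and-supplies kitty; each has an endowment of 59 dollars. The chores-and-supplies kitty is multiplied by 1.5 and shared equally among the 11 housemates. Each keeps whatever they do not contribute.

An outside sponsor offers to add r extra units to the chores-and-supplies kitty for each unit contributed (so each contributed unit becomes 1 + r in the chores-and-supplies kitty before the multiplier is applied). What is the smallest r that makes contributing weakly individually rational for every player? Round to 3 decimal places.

With matching at rate r, one contributed unit becomes (1 + r) in the chores-and-supplies kitty and returns 1.5 × (1 + r) / 11 to the contributor.
Setting this equal to 1: 1 + r = 11/1.5 = 7.3333.
So the minimum matching rate is r = 7.3333 − 1 = 6.333.

6.333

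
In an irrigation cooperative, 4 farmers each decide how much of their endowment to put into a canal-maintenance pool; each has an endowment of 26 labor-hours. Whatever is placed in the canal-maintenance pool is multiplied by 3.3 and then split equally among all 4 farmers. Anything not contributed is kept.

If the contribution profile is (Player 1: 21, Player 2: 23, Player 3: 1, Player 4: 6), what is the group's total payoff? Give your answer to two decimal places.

Total contributed: 21 + 23 + 1 + 6 = 51; total kept: 4 × 26 − 51 = 53.
The canal-maintenance pool pays out 3.3 × 51 = 168.30 in aggregate.
Group total = 53 + 168.30 = 221.30.

221.30 labor-hours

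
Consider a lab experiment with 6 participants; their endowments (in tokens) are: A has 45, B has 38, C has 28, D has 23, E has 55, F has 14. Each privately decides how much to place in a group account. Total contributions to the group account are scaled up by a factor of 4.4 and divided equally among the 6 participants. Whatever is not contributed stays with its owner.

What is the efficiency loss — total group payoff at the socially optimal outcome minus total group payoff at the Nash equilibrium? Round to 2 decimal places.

690.20 tokens

The private return per contributed unit is 4.4/6 = 0.7333 < 1 for every player regardless of endowment, so the Nash equilibrium is zero contribution and the group total is Σ E_j = 45 + 38 + 28 + 23 + 55 + 14 = 203.
Each contributed unit returns 4.400 to the group, so the social optimum is full contribution by everyone: group total = 4.400 × 203 = 893.20.
Efficiency loss = (4.400 − 1) × 203 = 690.20.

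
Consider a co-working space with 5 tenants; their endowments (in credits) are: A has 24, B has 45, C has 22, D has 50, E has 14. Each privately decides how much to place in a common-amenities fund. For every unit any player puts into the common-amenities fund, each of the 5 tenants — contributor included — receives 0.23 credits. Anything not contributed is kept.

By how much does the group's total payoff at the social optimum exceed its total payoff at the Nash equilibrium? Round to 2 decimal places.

The private return per contributed unit is 0.23 < 1 for everyone, so the Nash equilibrium is zero contribution and the group total is Σ E_j = 24 + 45 + 22 + 50 + 14 = 155.
Each contributed unit returns 1.150 to the group, so the social optimum is full contribution by everyone: group total = 1.150 × 155 = 178.25.
Efficiency loss = (1.150 − 1) × 155 = 23.25.

23.25 credits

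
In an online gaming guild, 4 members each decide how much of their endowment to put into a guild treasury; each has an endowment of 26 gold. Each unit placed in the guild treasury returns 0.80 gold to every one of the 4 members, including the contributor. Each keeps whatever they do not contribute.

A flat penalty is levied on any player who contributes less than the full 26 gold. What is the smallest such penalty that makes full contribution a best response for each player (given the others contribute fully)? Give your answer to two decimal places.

Given the others contribute fully, the best deviation is to contribute 0 (any partial contribution still incurs the fine and gives up units whose private return 0.80 is below 1).
Deviating from 26 to 0 saves 26 gold but forfeits the deviator's share of the drop in the guild treasury: 0.80 × 26 = 20.80.
So the deviation gain is 26 − 20.80 = 5.20, and the fine must be at least 5.20 gold to wipe it out.

5.20 gold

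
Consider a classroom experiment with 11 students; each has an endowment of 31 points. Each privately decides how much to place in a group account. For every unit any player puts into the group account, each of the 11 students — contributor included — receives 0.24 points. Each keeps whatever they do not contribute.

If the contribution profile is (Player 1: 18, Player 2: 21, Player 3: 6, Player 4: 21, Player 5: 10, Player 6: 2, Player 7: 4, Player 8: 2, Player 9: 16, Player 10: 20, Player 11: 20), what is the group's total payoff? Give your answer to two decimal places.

570.60 points

Total contributed: 18 + 21 + 6 + 21 + 10 + 2 + 4 + 2 + 16 + 20 + 20 = 140; total kept: 11 × 31 − 140 = 201.
The group account pays out 0.24 × 11 × 140 = 369.60 in aggregate.
Group total = 201 + 369.60 = 570.60.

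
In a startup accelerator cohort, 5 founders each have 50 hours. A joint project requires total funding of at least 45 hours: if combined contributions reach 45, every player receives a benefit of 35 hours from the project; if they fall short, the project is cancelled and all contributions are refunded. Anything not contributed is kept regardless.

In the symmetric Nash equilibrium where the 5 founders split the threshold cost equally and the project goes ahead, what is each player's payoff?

Equal share of the threshold: 45/5 = 9.
At this profile no one gains by cutting their contribution: any cut drops the total below 45, the project is cancelled, contributions are refunded, and the deviator ends with 50, which is less than 50 − 9 + 35 = 76. Contributing more than 9 just wastes the excess. So contributing exactly 9 is a best response.
Each player's payoff: 50 − 9 + 35 = 76.

76 hours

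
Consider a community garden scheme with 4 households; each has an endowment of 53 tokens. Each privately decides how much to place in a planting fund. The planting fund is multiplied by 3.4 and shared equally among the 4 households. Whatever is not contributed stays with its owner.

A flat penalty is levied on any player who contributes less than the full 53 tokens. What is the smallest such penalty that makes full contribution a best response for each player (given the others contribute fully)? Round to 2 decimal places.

7.95 tokens

Given the others contribute fully, the best deviation is to contribute 0 (any partial contribution still incurs the fine and gives up units whose private return 0.8500 is below 1).
Deviating from 53 to 0 saves 53 tokens but forfeits the deviator's share of the drop in the planting fund: 3.4/4 × 53 = 45.05.
So the deviation gain is 53 − 45.05 = 7.95, and the fine must be at least 7.95 tokens to wipe it out.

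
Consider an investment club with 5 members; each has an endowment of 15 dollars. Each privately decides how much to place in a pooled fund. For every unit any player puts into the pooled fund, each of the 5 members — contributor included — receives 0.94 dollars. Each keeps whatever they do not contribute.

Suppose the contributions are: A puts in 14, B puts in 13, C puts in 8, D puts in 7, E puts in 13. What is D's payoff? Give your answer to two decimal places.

Total contributed: 14 + 13 + 8 + 7 + 13 = 55.
Each receives 0.94 × 55 = 51.70 from the pooled fund.
D keeps 15 − 7 = 8, so D's payoff is 8 + 51.70 = 59.70.

59.70 dollars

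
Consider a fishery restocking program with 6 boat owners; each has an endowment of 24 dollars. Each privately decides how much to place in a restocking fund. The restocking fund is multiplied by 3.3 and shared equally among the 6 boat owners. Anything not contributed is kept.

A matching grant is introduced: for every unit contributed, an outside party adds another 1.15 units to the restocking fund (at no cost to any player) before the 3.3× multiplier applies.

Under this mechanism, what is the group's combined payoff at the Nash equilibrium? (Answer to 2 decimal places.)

The effective private return per unit is now 3.3 × 2.15 / 6 = 1.1825 > 1, so every player's dominant strategy flips to full contribution.
At the Nash equilibrium everyone contributes 24. Group total payoff = 3.3 × 2.15 × 144 = 1021.68.

1021.68 dollars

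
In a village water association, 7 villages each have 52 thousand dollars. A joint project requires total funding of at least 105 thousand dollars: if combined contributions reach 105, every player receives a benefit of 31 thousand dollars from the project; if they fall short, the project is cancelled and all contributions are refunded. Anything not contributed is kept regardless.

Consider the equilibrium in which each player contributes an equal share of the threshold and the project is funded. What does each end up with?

Equal share of the threshold: 105/7 = 15.
At this profile no one gains by cutting their contribution: any cut drops the total below 105, the project is cancelled, contributions are refunded, and the deviator ends with 52, which is less than 52 − 15 + 31 = 68. Contributing more than 15 just wastes the excess. So contributing exactly 15 is a best response.
Each player's payoff: 52 − 15 + 31 = 68.

68 thousand dollars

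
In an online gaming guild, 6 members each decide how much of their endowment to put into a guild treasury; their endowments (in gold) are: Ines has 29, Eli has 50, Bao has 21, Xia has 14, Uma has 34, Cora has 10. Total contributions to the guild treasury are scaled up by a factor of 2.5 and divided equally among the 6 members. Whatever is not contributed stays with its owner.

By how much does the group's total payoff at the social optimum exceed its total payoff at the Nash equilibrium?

The private return per contributed unit is 2.5/6 = 0.4167 < 1 for every player regardless of endowment, so the Nash equilibrium is zero contribution and the group total is Σ E_j = 29 + 50 + 21 + 14 + 34 + 10 = 158.
Each contributed unit returns 2.500 to the group, so the social optimum is full contribution by everyone: group total = 2.500 × 158 = 395.00.
Efficiency loss = (2.500 − 1) × 158 = 237.00.

237.00 gold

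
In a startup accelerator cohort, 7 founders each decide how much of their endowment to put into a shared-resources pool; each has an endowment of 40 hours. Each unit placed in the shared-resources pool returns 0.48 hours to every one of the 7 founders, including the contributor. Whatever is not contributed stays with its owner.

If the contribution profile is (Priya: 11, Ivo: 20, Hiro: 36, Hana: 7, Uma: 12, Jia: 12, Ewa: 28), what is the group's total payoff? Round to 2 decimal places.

Total contributed: 11 + 20 + 36 + 7 + 12 + 12 + 28 = 126; total kept: 7 × 40 − 126 = 154.
The shared-resources pool pays out 0.48 × 7 × 126 = 423.36 in aggregate.
Group total = 154 + 423.36 = 577.36.

577.36 hours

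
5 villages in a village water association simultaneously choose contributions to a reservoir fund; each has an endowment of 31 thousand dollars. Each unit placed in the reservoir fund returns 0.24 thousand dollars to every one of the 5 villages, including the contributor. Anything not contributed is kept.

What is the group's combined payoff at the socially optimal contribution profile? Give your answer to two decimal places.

186.00 thousand dollars

Each contributed unit returns 1.200 to the group as a whole (0.24 to each of 5 players), which exceeds 1, so the social optimum is full contribution: group total = 1.200 × 155 = 186.00.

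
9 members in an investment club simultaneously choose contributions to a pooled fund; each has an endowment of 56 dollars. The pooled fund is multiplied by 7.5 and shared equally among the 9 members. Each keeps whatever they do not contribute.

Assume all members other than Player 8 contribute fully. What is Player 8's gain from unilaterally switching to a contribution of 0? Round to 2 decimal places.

Switching from a contribution of 56 to 0 lets Player 8 keep an extra 56 dollars, but lowers the pooled fund by 56, which costs Player 8 their own share of that drop: 7.5/9 × 56 = 46.67.
Net gain = 56 − 46.67 = 9.33. The private return per contributed unit (0.8333) is below 1, so free-riding is indeed the best response regardless of what the others do.

9.33 dollars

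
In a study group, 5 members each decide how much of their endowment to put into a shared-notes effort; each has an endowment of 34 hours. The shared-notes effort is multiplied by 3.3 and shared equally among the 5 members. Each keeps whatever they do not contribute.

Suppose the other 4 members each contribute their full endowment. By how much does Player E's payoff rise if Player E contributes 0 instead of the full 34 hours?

11.56 hours

Switching from a contribution of 34 to 0 lets Player E keep an extra 34 hours, but lowers the shared-notes effort by 34, which costs Player E their own share of that drop: 3.3/5 × 34 = 22.44.
Net gain = 34 − 22.44 = 11.56. The private return per contributed unit (0.6600) is below 1, so free-riding is indeed the best response regardless of what the others do.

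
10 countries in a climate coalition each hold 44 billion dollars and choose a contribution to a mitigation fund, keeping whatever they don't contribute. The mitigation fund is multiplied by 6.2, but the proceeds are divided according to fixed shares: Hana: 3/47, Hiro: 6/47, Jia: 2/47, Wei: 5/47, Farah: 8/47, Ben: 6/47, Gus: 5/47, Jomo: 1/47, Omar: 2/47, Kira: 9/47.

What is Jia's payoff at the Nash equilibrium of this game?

67.22 billion dollars

Each unit j contributes comes back to j as 6.2 × (j's share), so j prefers to contribute only if that share exceeds 1/6.2 = 0.1613; otherwise keeping the unit dominates.
Farah and Kira are above the threshold, contributing 44 each; the remaining 8 contribute 0. Total contributed: 88.
Jia keeps 44 and receives 6.2 × 88 × 2/47 = 23.22 from the mitigation fund, for a payoff of 67.22.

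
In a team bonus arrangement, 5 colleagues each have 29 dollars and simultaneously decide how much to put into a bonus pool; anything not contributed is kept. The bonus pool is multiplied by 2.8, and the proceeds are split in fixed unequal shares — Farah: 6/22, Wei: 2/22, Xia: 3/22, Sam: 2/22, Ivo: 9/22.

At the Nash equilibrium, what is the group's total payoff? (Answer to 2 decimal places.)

197.20 dollars

For player j, contributing a unit is worthwhile iff 2.8 × (j's share) ≥ 1, i.e. iff j's share is at least 0.3571.
Only Ivo (9/22) clears that bar, contributing 29; the remaining 4 contribute 0. Total contributed: 29.
The bonus pool pays out 2.8 × 29 = 81.20 in total (split across the unequal shares, but the aggregate is all that matters for the group sum).
The 4 free-riders keep 29 each, adding 116. Group total = 116 + 81.20 = 197.20.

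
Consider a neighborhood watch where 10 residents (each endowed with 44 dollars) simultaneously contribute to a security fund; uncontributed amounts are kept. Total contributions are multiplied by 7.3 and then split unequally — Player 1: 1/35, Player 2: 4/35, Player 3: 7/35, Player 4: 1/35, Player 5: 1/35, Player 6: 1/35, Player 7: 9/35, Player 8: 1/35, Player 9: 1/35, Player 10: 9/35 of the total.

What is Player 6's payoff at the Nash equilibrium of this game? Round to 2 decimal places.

Each unit j contributes comes back to j as 7.3 × (j's share), so j prefers to contribute only if that share exceeds 1/7.3 = 0.1370; otherwise keeping the unit dominates.
Player 3, Player 7 and Player 10 clear that bar, contributing 44 each; the remaining 7 contribute 0. Total contributed: 132.
Player 6 keeps 44 and receives 7.3 × 132 × 1/35 = 27.53 from the security fund, for a payoff of 71.53.

71.53 dollars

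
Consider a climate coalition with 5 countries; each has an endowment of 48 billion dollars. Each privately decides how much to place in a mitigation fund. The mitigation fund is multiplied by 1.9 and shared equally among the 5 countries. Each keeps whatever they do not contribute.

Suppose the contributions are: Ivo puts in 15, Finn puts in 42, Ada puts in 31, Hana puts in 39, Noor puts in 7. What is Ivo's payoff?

83.92 billion dollars

Total contributed: 15 + 42 + 31 + 39 + 7 = 134.
Each receives 1.9 × 134 / 5 = 50.92 from the mitigation fund.
Ivo keeps 48 − 15 = 33, so Ivo's payoff is 33 + 50.92 = 83.92.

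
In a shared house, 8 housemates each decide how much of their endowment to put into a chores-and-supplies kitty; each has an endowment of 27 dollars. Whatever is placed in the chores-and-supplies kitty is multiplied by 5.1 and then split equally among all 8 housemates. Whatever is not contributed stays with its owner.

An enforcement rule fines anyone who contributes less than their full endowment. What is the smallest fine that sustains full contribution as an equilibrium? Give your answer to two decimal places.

9.79 dollars

Given the others contribute fully, the best deviation is to contribute 0 (any partial contribution still incurs the fine and gives up units whose private return 0.6375 is below 1).
Deviating from 27 to 0 saves 27 dollars but forfeits the deviator's share of the drop in the chores-and-supplies kitty: 5.1/8 × 27 = 17.21.
So the deviation gain is 27 − 17.21 = 9.79, and the fine must be at least 9.79 dollars to wipe it out.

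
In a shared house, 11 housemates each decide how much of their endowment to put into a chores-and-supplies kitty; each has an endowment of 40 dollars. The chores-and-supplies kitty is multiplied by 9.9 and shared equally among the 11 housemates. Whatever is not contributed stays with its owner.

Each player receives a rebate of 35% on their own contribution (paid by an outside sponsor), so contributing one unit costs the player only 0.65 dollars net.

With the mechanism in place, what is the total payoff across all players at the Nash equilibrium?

The effective private return per unit is now (9.9/11) / 0.65 = 1.3846 > 1, so every player's dominant strategy flips to full contribution.
So the Nash equilibrium is full contribution by all 11; the group earns 11 × (40 × 0.35 + 9.9 × 40) = 4510.00.

4510.00 dollars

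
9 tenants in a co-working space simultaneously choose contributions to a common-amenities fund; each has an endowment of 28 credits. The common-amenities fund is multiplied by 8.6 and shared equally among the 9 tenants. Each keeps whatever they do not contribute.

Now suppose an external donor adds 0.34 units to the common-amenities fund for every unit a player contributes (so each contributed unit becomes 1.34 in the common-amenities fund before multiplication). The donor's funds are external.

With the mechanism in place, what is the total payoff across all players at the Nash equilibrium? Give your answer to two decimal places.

2904.05 credits

With the mechanism, a contributed unit returns 8.6 × 1.34 / 9 = 1.2804 per unit of net cost to the contributor — now above 1 — so contributing fully is weakly dominant for every player.
So the Nash equilibrium is full contribution by all 9; the group earns 8.6 × 1.34 × 252 = 2904.05.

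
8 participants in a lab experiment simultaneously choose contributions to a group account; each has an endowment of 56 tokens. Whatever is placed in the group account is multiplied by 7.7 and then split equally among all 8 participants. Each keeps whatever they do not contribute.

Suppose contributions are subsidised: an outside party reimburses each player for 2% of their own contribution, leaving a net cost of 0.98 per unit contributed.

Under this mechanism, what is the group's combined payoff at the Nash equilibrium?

448.00 tokens

The effective private return is (7.7/8) / 0.98 = 0.9821, which is still under 1, so the mechanism doesn't change anyone's dominant strategy: zero contribution.
Everyone keeps their endowment and the group total is 8 × 56 = 448.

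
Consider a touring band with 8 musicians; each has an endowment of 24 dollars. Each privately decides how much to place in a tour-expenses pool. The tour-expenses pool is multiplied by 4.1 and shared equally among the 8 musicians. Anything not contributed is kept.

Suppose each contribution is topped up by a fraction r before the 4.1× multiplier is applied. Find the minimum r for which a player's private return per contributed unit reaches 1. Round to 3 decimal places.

With matching at rate r, one contributed unit becomes (1 + r) in the tour-expenses pool and returns 4.1 × (1 + r) / 8 to the contributor.
Setting this equal to 1: 1 + r = 8/4.1 = 1.9512.
So the minimum matching rate is r = 1.9512 − 1 = 0.951.

0.951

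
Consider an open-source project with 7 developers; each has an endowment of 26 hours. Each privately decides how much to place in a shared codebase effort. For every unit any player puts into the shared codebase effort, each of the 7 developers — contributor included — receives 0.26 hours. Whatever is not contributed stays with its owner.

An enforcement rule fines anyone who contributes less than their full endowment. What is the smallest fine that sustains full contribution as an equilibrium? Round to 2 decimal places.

19.24 hours

Given the others contribute fully, the best deviation is to contribute 0 (any partial contribution still incurs the fine and gives up units whose private return 0.26 is below 1).
Deviating from 26 to 0 saves 26 hours but forfeits the deviator's share of the drop in the shared codebase effort: 0.26 × 26 = 6.76.
So the deviation gain is 26 − 6.76 = 19.24, and the fine must be at least 19.24 hours to wipe it out.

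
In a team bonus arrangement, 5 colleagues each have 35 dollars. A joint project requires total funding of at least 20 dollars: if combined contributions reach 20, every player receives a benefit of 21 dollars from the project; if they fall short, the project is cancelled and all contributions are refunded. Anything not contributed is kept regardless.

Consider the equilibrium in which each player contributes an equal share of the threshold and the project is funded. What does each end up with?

Equal share of the threshold: 20/5 = 4.
At this profile no one gains by cutting their contribution: any cut drops the total below 20, the project is cancelled, contributions are refunded, and the deviator ends with 35, which is less than 35 − 4 + 21 = 52. Contributing more than 4 just wastes the excess. So contributing exactly 4 is a best response.
Each player's payoff: 35 − 4 + 21 = 52.

52 dollars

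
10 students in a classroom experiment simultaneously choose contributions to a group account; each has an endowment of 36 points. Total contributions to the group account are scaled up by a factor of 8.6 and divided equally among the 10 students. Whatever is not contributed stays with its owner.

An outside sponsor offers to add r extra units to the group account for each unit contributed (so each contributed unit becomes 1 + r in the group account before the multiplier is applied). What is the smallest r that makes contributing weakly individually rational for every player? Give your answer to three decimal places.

With matching at rate r, one contributed unit becomes (1 + r) in the group account and returns 8.6 × (1 + r) / 10 to the contributor.
Setting this equal to 1: 1 + r = 10/8.6 = 1.1628.
So the minimum matching rate is r = 1.1628 − 1 = 0.163.

0.163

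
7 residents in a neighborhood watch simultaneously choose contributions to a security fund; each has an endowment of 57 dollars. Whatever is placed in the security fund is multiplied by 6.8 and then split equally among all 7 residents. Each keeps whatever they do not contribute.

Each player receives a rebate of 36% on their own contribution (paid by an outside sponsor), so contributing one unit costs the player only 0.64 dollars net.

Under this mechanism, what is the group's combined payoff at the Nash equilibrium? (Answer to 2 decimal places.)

2856.84 dollars

Under the mechanism each unit contributed yields (6.8/7) / 0.64 = 1.5179 back to its contributor per unit of net cost, which exceeds 1, making full contribution the dominant choice for everyone.
So the Nash equilibrium is full contribution by all 7; the group earns 7 × (57 × 0.36 + 6.8 × 57) = 2856.84.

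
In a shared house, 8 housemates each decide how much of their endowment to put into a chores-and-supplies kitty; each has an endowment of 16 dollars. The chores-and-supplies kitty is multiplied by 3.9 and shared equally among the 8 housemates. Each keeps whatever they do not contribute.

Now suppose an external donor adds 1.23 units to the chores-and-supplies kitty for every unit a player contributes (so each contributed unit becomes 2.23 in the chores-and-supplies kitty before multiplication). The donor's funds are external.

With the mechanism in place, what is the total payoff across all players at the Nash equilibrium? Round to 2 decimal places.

1113.22 dollars

Under the mechanism each unit contributed yields 3.9 × 2.23 / 8 = 1.0871 back to its contributor per unit of net cost, which exceeds 1, making full contribution the dominant choice for everyone.
At the Nash equilibrium everyone contributes 16. Group total payoff = 3.9 × 2.23 × 128 = 1113.22.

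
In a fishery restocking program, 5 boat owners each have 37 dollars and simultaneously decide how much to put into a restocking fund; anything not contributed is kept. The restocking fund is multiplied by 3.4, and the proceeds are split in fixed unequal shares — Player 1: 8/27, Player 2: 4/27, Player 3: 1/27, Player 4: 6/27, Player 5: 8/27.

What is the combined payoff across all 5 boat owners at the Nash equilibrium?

362.60 dollars

A player with share s gets back 3.4·s per unit contributed, so full contribution is dominant for anyone with s > 1/3.4 = 0.2941 and zero contribution is dominant for anyone below.
The shares above 0.2941 belong to Player 1 and Player 5, contributing 37 each; the remaining 3 contribute 0. Total contributed: 74.
The restocking fund pays out 3.4 × 74 = 251.60 in total (split across the unequal shares, but the aggregate is all that matters for the group sum).
The 3 free-riders keep 37 each, adding 111. Group total = 111 + 251.60 = 362.60.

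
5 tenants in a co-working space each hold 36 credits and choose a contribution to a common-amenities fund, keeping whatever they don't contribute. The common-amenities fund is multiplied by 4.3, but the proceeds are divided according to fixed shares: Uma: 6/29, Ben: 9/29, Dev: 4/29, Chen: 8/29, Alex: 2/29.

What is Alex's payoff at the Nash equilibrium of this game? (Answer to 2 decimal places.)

57.35 credits

A player with share s gets back 4.3·s per unit contributed, so full contribution is dominant for anyone with s > 1/4.3 = 0.2326 and zero contribution is dominant for anyone below.
Ben and Chen clear that bar, contributing 36 each; the remaining 3 contribute 0. Total contributed: 72.
Alex keeps 36 and receives 4.3 × 72 × 2/29 = 21.35 from the common-amenities fund, for a payoff of 57.35.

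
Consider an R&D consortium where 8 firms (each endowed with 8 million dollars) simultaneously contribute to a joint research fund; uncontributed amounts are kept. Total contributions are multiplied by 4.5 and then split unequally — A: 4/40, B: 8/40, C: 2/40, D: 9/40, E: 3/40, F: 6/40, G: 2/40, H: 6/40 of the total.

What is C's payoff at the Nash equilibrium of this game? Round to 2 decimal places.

9.80 million dollars

For player j, contributing a unit is worthwhile iff 4.5 × (j's share) ≥ 1, i.e. iff j's share is at least 0.2222.
D alone (share 9/40) is above the threshold, contributing 8; the remaining 7 contribute 0. Total contributed: 8.
C keeps 8 and receives 4.5 × 8 × 2/40 = 1.80 from the joint research fund, for a payoff of 9.80.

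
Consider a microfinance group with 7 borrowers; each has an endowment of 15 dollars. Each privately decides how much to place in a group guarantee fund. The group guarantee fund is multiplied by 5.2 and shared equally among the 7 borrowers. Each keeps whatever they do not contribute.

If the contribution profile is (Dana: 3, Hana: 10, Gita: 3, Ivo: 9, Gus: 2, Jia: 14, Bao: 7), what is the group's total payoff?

Total contributed: 3 + 10 + 3 + 9 + 2 + 14 + 7 = 48; total kept: 7 × 15 − 48 = 57.
The group guarantee fund pays out 5.2 × 48 = 249.60 in aggregate.
Group total = 57 + 249.60 = 306.60.

306.60 dollars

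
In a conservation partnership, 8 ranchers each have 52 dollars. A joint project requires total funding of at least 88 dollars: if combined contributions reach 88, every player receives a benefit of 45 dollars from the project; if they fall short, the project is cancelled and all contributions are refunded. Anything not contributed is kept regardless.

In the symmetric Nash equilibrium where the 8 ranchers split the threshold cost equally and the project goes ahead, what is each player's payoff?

86 dollars

Equal share of the threshold: 88/8 = 11.
At this profile no one gains by cutting their contribution: any cut drops the total below 88, the project is cancelled, contributions are refunded, and the deviator ends with 52, which is less than 52 − 11 + 45 = 86. Contributing more than 11 just wastes the excess. So contributing exactly 11 is a best response.
Each player's payoff: 52 − 11 + 45 = 86.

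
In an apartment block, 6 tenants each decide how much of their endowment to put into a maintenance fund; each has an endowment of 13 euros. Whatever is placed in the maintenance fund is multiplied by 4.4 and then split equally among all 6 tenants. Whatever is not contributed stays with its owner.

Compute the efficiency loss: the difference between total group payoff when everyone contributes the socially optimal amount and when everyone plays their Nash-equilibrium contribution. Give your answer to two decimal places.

265.20 euros

Each contributed unit returns 4.4/6 = 0.7333 to its contributor — below 1 — so contributing 0 is dominant for every player. At the Nash equilibrium everyone keeps their 13, and the group total is 6 × 13 = 78.
Each contributed unit returns 4.400 to the group as a whole (0.7333 to each of 6 players), which exceeds 1, so the social optimum is full contribution: group total = 4.400 × 78 = 343.20.
Efficiency loss = 343.20 − 78 = 265.20.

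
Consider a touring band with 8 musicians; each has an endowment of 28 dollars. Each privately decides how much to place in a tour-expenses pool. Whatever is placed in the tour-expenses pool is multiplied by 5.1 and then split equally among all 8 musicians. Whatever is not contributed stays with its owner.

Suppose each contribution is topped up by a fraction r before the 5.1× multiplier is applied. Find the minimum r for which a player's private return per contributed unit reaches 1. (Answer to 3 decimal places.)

With matching at rate r, one contributed unit becomes (1 + r) in the tour-expenses pool and returns 5.1 × (1 + r) / 8 to the contributor.
Setting this equal to 1: 1 + r = 8/5.1 = 1.5686.
So the minimum matching rate is r = 1.5686 − 1 = 0.569.

0.569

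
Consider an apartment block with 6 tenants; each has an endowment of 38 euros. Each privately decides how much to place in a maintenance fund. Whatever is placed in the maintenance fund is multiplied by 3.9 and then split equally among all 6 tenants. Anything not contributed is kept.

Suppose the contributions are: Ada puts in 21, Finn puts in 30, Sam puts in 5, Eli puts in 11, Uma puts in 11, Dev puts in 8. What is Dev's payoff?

85.90 euros

Total contributed: 21 + 30 + 5 + 11 + 11 + 8 = 86.
Each receives 3.9 × 86 / 6 = 55.90 from the maintenance fund.
Dev keeps 38 − 8 = 30, so Dev's payoff is 30 + 55.90 = 85.90.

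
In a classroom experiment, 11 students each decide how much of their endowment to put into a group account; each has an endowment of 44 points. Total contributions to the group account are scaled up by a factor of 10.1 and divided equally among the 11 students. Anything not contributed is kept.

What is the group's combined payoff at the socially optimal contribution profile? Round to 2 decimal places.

4888.40 points

Each contributed unit returns 10.100 to the group as a whole (0.9182 to each of 11 players), which exceeds 1, so the social optimum is full contribution: group total = 10.100 × 484 = 4888.40.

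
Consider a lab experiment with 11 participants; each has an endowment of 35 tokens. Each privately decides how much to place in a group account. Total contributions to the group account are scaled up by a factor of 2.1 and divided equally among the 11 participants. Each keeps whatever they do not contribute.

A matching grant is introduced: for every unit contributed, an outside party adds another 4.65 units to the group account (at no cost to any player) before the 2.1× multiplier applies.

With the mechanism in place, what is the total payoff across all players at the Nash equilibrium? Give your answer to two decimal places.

The effective private return per unit is now 2.1 × 5.65 / 11 = 1.0786 > 1, so every player's dominant strategy flips to full contribution.
At the Nash equilibrium everyone contributes 35. Group total payoff = 2.1 × 5.65 × 385 = 4568.03.

4568.03 tokens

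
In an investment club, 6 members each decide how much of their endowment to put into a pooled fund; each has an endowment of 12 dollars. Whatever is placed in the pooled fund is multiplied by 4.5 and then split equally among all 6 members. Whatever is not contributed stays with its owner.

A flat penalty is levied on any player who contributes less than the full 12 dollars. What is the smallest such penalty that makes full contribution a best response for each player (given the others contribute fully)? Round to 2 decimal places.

Given the others contribute fully, the best deviation is to contribute 0 (any partial contribution still incurs the fine and gives up units whose private return 0.7500 is below 1).
Deviating from 12 to 0 saves 12 dollars but forfeits the deviator's share of the drop in the pooled fund: 4.5/6 × 12 = 9.00.
So the deviation gain is 12 − 9.00 = 3.00, and the fine must be at least 3.00 dollars to wipe it out.

3.00 dollars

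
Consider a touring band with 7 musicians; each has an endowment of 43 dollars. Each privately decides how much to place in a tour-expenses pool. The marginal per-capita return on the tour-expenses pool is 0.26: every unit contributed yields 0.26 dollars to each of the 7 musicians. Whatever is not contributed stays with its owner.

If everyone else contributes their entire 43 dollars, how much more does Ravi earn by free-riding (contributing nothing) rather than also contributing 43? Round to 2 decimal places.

31.82 dollars

Switching from a contribution of 43 to 0 lets Ravi keep an extra 43 dollars, but lowers the tour-expenses pool by 43, which costs Ravi their own share of that drop: 0.26 × 43 = 11.18.
Net gain = 43 − 11.18 = 31.82. The private return per contributed unit (0.26) is below 1, so free-riding is indeed the best response regardless of what the others do.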